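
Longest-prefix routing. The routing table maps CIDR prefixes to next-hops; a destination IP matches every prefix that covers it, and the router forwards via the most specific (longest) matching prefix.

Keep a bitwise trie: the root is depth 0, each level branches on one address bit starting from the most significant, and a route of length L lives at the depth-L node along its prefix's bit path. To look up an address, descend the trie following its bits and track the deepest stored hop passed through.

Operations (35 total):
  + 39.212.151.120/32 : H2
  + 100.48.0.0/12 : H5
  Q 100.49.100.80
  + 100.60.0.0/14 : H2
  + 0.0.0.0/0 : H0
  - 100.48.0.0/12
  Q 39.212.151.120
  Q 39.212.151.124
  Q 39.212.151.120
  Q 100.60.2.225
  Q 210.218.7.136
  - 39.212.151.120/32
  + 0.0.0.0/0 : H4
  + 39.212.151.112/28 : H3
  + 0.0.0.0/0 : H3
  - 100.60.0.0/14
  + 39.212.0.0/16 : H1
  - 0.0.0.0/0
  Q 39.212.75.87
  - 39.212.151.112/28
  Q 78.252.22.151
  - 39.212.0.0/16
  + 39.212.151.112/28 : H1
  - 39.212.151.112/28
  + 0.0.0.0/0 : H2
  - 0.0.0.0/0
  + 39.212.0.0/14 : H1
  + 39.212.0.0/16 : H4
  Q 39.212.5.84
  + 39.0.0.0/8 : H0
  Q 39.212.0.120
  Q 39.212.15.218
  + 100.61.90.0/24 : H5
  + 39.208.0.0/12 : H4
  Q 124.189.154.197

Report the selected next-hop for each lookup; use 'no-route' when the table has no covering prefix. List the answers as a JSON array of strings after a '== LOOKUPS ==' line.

Apply in order:
  + 39.212.151.120/32 (H2) depth=32
  + 100.48.0.0/12 (H5) depth=12
  Q 100.49.100.80: descend 011001000011 ; hops seen [H5] ; pick H5
  + 100.60.0.0/14 (H2) depth=14
  + 0.0.0.0/0 (H0) depth=0
  - 100.48.0.0/12 clear@12
  Q 39.212.151.120: descend 00100111110101001001011101111000 ; hops seen [H0,H2] ; pick H2
  Q 39.212.151.124: descend 00100111110101001001011101111 ; hops seen [H0] ; pick H0
  Q 39.212.151.120: descend 00100111110101001001011101111000 ; hops seen [H0,H2] ; pick H2
  Q 100.60.2.225: descend 01100100001111 ; hops seen [H0,H2] ; pick H2
  Q 210.218.7.136: descend ε ; hops seen [H0] ; pick H0
  - 39.212.151.120/32 clear@32
  + 0.0.0.0/0 (H4) depth=0
  + 39.212.151.112/28 (H3) depth=28
  + 0.0.0.0/0 (H3) depth=0
  - 100.60.0.0/14 clear@14
  + 39.212.0.0/16 (H1) depth=16
  - 0.0.0.0/0 clear@0
  Q 39.212.75.87: descend 0010011111010100 ; hops seen [H1] ; pick H1
  - 39.212.151.112/28 clear@28
  Q 78.252.22.151: descend 01 ; hops seen [∅] ; pick no-route
  - 39.212.0.0/16 clear@16
  + 39.212.151.112/28 (H1) depth=28
  - 39.212.151.112/28 clear@28
  + 0.0.0.0/0 (H2) depth=0
  - 0.0.0.0/0 clear@0
  + 39.212.0.0/14 (H1) depth=14
  + 39.212.0.0/16 (H4) depth=16
  Q 39.212.5.84: descend 0010011111010100 ; hops seen [H1,H4] ; pick H4
  + 39.0.0.0/8 (H0) depth=8
  Q 39.212.0.120: descend 0010011111010100 ; hops seen [H0,H1,H4] ; pick H4
  Q 39.212.15.218: descend 0010011111010100 ; hops seen [H0,H1,H4] ; pick H4
  + 100.61.90.0/24 (H5) depth=24
  + 39.208.0.0/12 (H4) depth=12
  Q 124.189.154.197: descend 011 ; hops seen [∅] ; pick no-route

== LOOKUPS ==
["H5","H2","H0","H2","H2","H0","H1","no-route","H4","H4","H4","no-route"]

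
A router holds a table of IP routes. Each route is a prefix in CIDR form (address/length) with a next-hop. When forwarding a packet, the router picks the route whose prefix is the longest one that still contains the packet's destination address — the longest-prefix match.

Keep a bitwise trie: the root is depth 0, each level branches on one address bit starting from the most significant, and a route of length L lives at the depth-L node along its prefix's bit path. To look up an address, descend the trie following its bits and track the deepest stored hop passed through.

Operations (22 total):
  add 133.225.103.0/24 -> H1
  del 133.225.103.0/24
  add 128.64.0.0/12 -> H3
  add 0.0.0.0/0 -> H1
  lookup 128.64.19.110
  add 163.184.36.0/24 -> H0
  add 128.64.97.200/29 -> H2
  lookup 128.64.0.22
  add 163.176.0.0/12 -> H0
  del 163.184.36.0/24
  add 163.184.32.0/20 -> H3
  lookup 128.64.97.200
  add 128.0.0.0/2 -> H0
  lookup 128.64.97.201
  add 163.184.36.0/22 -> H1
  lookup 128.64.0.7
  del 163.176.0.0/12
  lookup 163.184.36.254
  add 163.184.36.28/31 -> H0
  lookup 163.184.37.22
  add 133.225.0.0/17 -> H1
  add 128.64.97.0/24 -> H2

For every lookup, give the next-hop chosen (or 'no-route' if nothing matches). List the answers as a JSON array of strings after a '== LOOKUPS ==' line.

Process each operation:
  + 133.225.103.0/24 (H1) depth=24
  del 133.225.103.0/24 (clear depth 24)
  + 128.64.0.0/12 (H3) depth=12
  + 0.0.0.0/0 (H1) depth=0
  Q 128.64.19.110: descend 100000000100 ; hops seen [H1,H3] ; pick H3
  + 163.184.36.0/24 (H0) depth=24
  + 128.64.97.200/29 (H2) depth=29
  Q 128.64.0.22: descend 10000000010000000 ; hops seen [H1,H3] ; pick H3
  + 163.176.0.0/12 (H0) depth=12
  del 163.184.36.0/24 (clear depth 24)
  + 163.184.32.0/20 (H3) depth=20
  Q 128.64.97.200: descend 10000000010000000110000111001 ; hops seen [H1,H3,H2] ; pick H2
  + 128.0.0.0/2 (H0) depth=2
  Q 128.64.97.201: descend 10000000010000000110000111001 ; hops seen [H1,H0,H3,H2] ; pick H2
  + 163.184.36.0/22 (H1) depth=22
  Q 128.64.0.7: descend 10000000010000000 ; hops seen [H1,H0,H3] ; pick H3
  del 163.176.0.0/12 (clear depth 12)
  Q 163.184.36.254: descend 101000111011100000100100 ; hops seen [H1,H0,H3,H1] ; pick H1
  + 163.184.36.28/31 (H0) depth=31
  Q 163.184.37.22: descend 10100011101110000010010 ; hops seen [H1,H0,H3,H1] ; pick H1
  + 133.225.0.0/17 (H1) depth=17
  + 128.64.97.0/24 (H2) depth=24

== LOOKUPS ==
["H3","H3","H2","H2","H3","H1","H1"]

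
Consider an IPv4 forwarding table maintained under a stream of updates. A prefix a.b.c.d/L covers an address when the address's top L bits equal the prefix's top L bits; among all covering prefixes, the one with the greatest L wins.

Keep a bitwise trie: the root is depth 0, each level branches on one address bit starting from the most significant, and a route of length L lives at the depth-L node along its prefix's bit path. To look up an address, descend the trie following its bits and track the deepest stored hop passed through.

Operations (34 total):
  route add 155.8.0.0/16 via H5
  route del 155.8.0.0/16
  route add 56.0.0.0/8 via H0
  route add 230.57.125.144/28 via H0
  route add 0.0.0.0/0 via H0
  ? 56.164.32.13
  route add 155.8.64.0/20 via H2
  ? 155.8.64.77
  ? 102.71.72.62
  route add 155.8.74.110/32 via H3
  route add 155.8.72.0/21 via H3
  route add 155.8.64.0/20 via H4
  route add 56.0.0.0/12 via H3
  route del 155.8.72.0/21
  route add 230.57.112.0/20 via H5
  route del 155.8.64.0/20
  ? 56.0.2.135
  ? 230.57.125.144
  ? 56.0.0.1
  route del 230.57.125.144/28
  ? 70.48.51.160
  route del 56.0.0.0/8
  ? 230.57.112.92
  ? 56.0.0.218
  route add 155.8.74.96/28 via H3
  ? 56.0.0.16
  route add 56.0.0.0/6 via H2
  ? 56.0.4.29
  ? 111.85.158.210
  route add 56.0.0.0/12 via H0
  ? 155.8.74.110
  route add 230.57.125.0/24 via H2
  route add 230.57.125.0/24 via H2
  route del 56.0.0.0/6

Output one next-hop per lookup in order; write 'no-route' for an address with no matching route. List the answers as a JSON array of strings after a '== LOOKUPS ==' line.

Process each operation:
  + 155.8.0.0/16 (H5) depth=16
  - 155.8.0.0/16 clear@16
  + 56.0.0.0/8 (H0) depth=8
  + 230.57.125.144/28 (H0) depth=28
  + 0.0.0.0/0 (H0) depth=0
  lookup 56.164.32.13: bits 00111000 walk d0:H0→d1:-→d2:-→d3:-→d4:-→d5:-→d6:-→d7:-→d8:H0 -> H0
  + 155.8.64.0/20 (H2) depth=20
  lookup 155.8.64.77: bits 10011011000010000100 walk d0:H0→d1:-→d2:-→d3:-→d4:-→d5:-→d6:-→d7:-→d8:-→d9:-→d10:-→d11:-→d12:-→d13:-→d14:-→d15:-→d16:-→d17:-→d18:-→d19:-→d20:H2 -> H2
  lookup 102.71.72.62: bits 0 walk d0:H0→d1:- -> H0
  + 155.8.74.110/32 (H3) depth=32
  + 155.8.72.0/21 (H3) depth=21
  + 155.8.64.0/20 (H4) depth=20
  + 56.0.0.0/12 (H3) depth=12
  - 155.8.72.0/21 clear@21
  + 230.57.112.0/20 (H5) depth=20
  - 155.8.64.0/20 clear@20
  lookup 56.0.2.135: bits 001110000000 walk d0:H0→d1:-→d2:-→d3:-→d4:-→d5:-→d6:-→d7:-→d8:H0→d9:-→d10:-→d11:-→d12:H3 -> H3
  lookup 230.57.125.144: bits 1110011000111001011111011001 walk d0:H0→d1:-→d2:-→d3:-→d4:-→d5:-→d6:-→d7:-→d8:-→d9:-→d10:-→d11:-→d12:-→d13:-→d14:-→d15:-→d16:-→d17:-→d18:-→d19:-→d20:H5→d21:-→d22:-→d23:-→d24:-→d25:-→d26:-→d27:-→d28:H0 -> H0
  lookup 56.0.0.1: bits 001110000000 walk d0:H0→d1:-→d2:-→d3:-→d4:-→d5:-→d6:-→d7:-→d8:H0→d9:-→d10:-→d11:-→d12:H3 -> H3
  - 230.57.125.144/28 clear@28
  lookup 70.48.51.160: bits 0 walk d0:H0→d1:- -> H0
  - 56.0.0.0/8 clear@8
  lookup 230.57.112.92: bits 11100110001110010111 walk d0:H0→d1:-→d2:-→d3:-→d4:-→d5:-→d6:-→d7:-→d8:-→d9:-→d10:-→d11:-→d12:-→d13:-→d14:-→d15:-→d16:-→d17:-→d18:-→d19:-→d20:H5 -> H5
  lookup 56.0.0.218: bits 001110000000 walk d0:H0→d1:-→d2:-→d3:-→d4:-→d5:-→d6:-→d7:-→d8:-→d9:-→d10:-→d11:-→d12:H3 -> H3
  + 155.8.74.96/28 (H3) depth=28
  lookup 56.0.0.16: bits 001110000000 walk d0:H0→d1:-→d2:-→d3:-→d4:-→d5:-→d6:-→d7:-→d8:-→d9:-→d10:-→d11:-→d12:H3 -> H3
  + 56.0.0.0/6 (H2) depth=6
  lookup 56.0.4.29: bits 001110000000 walk d0:H0→d1:-→d2:-→d3:-→d4:-→d5:-→d6:H2→d7:-→d8:-→d9:-→d10:-→d11:-→d12:H3 -> H3
  lookup 111.85.158.210: bits 0 walk d0:H0→d1:- -> H0
  + 56.0.0.0/12 (H0) depth=12
  lookup 155.8.74.110: bits 10011011000010000100101001101110 walk d0:H0→d1:-→d2:-→d3:-→d4:-→d5:-→d6:-→d7:-→d8:-→d9:-→d10:-→d11:-→d12:-→d13:-→d14:-→d15:-→d16:-→d17:-→d18:-→d19:-→d20:-→d21:-→d22:-→d23:-→d24:-→d25:-→d26:-→d27:-→d28:H3→d29:-→d30:-→d31:-→d32:H3 -> H3
  + 230.57.125.0/24 (H2) depth=24
  + 230.57.125.0/24 (H2) depth=24
  - 56.0.0.0/6 clear@6

== LOOKUPS ==
["H0","H2","H0","H3","H0","H3","H0","H5","H3","H3","H3","H0","H3"]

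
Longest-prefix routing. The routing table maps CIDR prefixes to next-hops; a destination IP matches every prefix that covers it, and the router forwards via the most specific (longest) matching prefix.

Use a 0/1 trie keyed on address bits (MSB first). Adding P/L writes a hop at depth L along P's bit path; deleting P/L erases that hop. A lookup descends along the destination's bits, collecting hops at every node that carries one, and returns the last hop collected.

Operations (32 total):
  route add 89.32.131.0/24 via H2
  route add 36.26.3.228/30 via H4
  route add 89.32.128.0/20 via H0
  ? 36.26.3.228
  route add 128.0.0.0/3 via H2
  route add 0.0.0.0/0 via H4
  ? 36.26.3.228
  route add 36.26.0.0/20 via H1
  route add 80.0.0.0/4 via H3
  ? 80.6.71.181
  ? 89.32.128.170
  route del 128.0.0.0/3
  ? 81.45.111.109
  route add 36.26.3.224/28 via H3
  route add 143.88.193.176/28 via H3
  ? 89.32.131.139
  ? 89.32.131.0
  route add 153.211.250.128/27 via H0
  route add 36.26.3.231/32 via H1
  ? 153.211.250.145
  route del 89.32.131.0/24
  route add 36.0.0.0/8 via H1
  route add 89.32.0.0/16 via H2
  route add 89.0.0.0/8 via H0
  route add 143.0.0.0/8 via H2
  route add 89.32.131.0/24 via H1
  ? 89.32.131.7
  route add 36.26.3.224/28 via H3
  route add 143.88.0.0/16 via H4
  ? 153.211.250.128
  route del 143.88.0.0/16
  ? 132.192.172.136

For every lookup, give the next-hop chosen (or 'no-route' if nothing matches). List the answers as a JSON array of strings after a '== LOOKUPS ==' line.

Apply in order:
  + 89.32.131.0/24 (H2) depth=24
  + 36.26.3.228/30 (H4) depth=30
  + 89.32.128.0/20 (H0) depth=20
  lookup 36.26.3.228: bits 001001000001101000000011111001 walk d0:-→d1:-→d2:-→d3:-→d4:-→d5:-→d6:-→d7:-→d8:-→d9:-→d10:-→d11:-→d12:-→d13:-→d14:-→d15:-→d16:-→d17:-→d18:-→d19:-→d20:-→d21:-→d22:-→d23:-→d24:-→d25:-→d26:-→d27:-→d28:-→d29:-→d30:H4 -> H4
  + 128.0.0.0/3 (H2) depth=3
  + 0.0.0.0/0 (H4) depth=0
  lookup 36.26.3.228: bits 001001000001101000000011111001 walk d0:H4→d1:-→d2:-→d3:-→d4:-→d5:-→d6:-→d7:-→d8:-→d9:-→d10:-→d11:-→d12:-→d13:-→d14:-→d15:-→d16:-→d17:-→d18:-→d19:-→d20:-→d21:-→d22:-→d23:-→d24:-→d25:-→d26:-→d27:-→d28:-→d29:-→d30:H4 -> H4
  + 36.26.0.0/20 (H1) depth=20
  + 80.0.0.0/4 (H3) depth=4
  lookup 80.6.71.181: bits 0101 walk d0:H4→d1:-→d2:-→d3:-→d4:H3 -> H3
  lookup 89.32.128.170: bits 0101100100100000100000 walk d0:H4→d1:-→d2:-→d3:-→d4:H3→d5:-→d6:-→d7:-→d8:-→d9:-→d10:-→d11:-→d12:-→d13:-→d14:-→d15:-→d16:-→d17:-→d18:-→d19:-→d20:H0→d21:-→d22:- -> H0
  del 128.0.0.0/3 (clear depth 3)
  lookup 81.45.111.109: bits 0101 walk d0:H4→d1:-→d2:-→d3:-→d4:H3 -> H3
  + 36.26.3.224/28 (H3) depth=28
  + 143.88.193.176/28 (H3) depth=28
  lookup 89.32.131.139: bits 010110010010000010000011 walk d0:H4→d1:-→d2:-→d3:-→d4:H3→d5:-→d6:-→d7:-→d8:-→d9:-→d10:-→d11:-→d12:-→d13:-→d14:-→d15:-→d16:-→d17:-→d18:-→d19:-→d20:H0→d21:-→d22:-→d23:-→d24:H2 -> H2
  lookup 89.32.131.0: bits 010110010010000010000011 walk d0:H4→d1:-→d2:-→d3:-→d4:H3→d5:-→d6:-→d7:-→d8:-→d9:-→d10:-→d11:-→d12:-→d13:-→d14:-→d15:-→d16:-→d17:-→d18:-→d19:-→d20:H0→d21:-→d22:-→d23:-→d24:H2 -> H2
  + 153.211.250.128/27 (H0) depth=27
  + 36.26.3.231/32 (H1) depth=32
  lookup 153.211.250.145: bits 100110011101001111111010100 walk d0:H4→d1:-→d2:-→d3:-→d4:-→d5:-→d6:-→d7:-→d8:-→d9:-→d10:-→d11:-→d12:-→d13:-→d14:-→d15:-→d16:-→d17:-→d18:-→d19:-→d20:-→d21:-→d22:-→d23:-→d24:-→d25:-→d26:-→d27:H0 -> H0
  del 89.32.131.0/24 (clear depth 24)
  + 36.0.0.0/8 (H1) depth=8
  + 89.32.0.0/16 (H2) depth=16
  + 89.0.0.0/8 (H0) depth=8
  + 143.0.0.0/8 (H2) depth=8
  + 89.32.131.0/24 (H1) depth=24
  lookup 89.32.131.7: bits 010110010010000010000011 walk d0:H4→d1:-→d2:-→d3:-→d4:H3→d5:-→d6:-→d7:-→d8:H0→d9:-→d10:-→d11:-→d12:-→d13:-→d14:-→d15:-→d16:H2→d17:-→d18:-→d19:-→d20:H0→d21:-→d22:-→d23:-→d24:H1 -> H1
  + 36.26.3.224/28 (H3) depth=28
  + 143.88.0.0/16 (H4) depth=16
  lookup 153.211.250.128: bits 100110011101001111111010100 walk d0:H4→d1:-→d2:-→d3:-→d4:-→d5:-→d6:-→d7:-→d8:-→d9:-→d10:-→d11:-→d12:-→d13:-→d14:-→d15:-→d16:-→d17:-→d18:-→d19:-→d20:-→d21:-→d22:-→d23:-→d24:-→d25:-→d26:-→d27:H0 -> H0
  del 143.88.0.0/16 (clear depth 16)
  lookup 132.192.172.136: bits 1000 walk d0:H4→d1:-→d2:-→d3:-→d4:- -> H4

== LOOKUPS ==
["H4","H4","H3","H0","H3","H2","H2","H0","H1","H0","H4"]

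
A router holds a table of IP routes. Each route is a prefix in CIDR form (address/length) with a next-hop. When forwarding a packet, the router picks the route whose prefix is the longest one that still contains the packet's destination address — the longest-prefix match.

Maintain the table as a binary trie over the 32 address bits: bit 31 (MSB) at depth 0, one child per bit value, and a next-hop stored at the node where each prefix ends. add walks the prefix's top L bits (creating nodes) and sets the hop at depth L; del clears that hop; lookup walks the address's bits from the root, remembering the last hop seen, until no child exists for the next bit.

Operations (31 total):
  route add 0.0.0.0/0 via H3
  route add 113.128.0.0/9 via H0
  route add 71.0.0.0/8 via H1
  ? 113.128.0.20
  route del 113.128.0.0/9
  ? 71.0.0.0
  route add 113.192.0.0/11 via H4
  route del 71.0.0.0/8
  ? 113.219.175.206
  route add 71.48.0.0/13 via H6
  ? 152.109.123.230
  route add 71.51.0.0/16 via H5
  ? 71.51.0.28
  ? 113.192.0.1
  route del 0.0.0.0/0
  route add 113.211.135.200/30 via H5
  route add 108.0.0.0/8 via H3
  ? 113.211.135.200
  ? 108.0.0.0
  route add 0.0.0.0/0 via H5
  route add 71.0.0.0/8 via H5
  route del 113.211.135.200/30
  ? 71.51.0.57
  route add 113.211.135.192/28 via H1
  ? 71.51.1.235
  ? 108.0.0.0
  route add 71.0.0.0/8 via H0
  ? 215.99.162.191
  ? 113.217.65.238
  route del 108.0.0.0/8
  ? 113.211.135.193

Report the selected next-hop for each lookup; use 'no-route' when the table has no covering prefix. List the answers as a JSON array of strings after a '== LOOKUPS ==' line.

Trace:
  + 0.0.0.0/0 (H3) depth=0
  + 113.128.0.0/9 (H0) depth=9
  + 71.0.0.0/8 (H1) depth=8
  ? 113.128.0.20  path d0:H3→d1:-→d2:-→d3:-→d4:-→d5:-→d6:-→d7:-→d8:-→d9:H0  best=H0
  - 113.128.0.0/9 clear@9
  ? 71.0.0.0  path d0:H3→d1:-→d2:-→d3:-→d4:-→d5:-→d6:-→d7:-→d8:H1  best=H1
  + 113.192.0.0/11 (H4) depth=11
  - 71.0.0.0/8 clear@8
  ? 113.219.175.206  path d0:H3→d1:-→d2:-→d3:-→d4:-→d5:-→d6:-→d7:-→d8:-→d9:-→d10:-→d11:H4  best=H4
  + 71.48.0.0/13 (H6) depth=13
  ? 152.109.123.230  path d0:H3  best=H3
  + 71.51.0.0/16 (H5) depth=16
  ? 71.51.0.28  path d0:H3→d1:-→d2:-→d3:-→d4:-→d5:-→d6:-→d7:-→d8:-→d9:-→d10:-→d11:-→d12:-→d13:H6→d14:-→d15:-→d16:H5  best=H5
  ? 113.192.0.1  path d0:H3→d1:-→d2:-→d3:-→d4:-→d5:-→d6:-→d7:-→d8:-→d9:-→d10:-→d11:H4  best=H4
  - 0.0.0.0/0 clear@0
  + 113.211.135.200/30 (H5) depth=30
  + 108.0.0.0/8 (H3) depth=8
  ? 113.211.135.200  path d0:-→d1:-→d2:-→d3:-→d4:-→d5:-→d6:-→d7:-→d8:-→d9:-→d10:-→d11:H4→d12:-→d13:-→d14:-→d15:-→d16:-→d17:-→d18:-→d19:-→d20:-→d21:-→d22:-→d23:-→d24:-→d25:-→d26:-→d27:-→d28:-→d29:-→d30:H5  best=H5
  ? 108.0.0.0  path d0:-→d1:-→d2:-→d3:-→d4:-→d5:-→d6:-→d7:-→d8:H3  best=H3
  + 0.0.0.0/0 (H5) depth=0
  + 71.0.0.0/8 (H5) depth=8
  - 113.211.135.200/30 clear@30
  ? 71.51.0.57  path d0:H5→d1:-→d2:-→d3:-→d4:-→d5:-→d6:-→d7:-→d8:H5→d9:-→d10:-→d11:-→d12:-→d13:H6→d14:-→d15:-→d16:H5  best=H5
  + 113.211.135.192/28 (H1) depth=28
  ? 71.51.1.235  path d0:H5→d1:-→d2:-→d3:-→d4:-→d5:-→d6:-→d7:-→d8:H5→d9:-→d10:-→d11:-→d12:-→d13:H6→d14:-→d15:-→d16:H5  best=H5
  ? 108.0.0.0  path d0:H5→d1:-→d2:-→d3:-→d4:-→d5:-→d6:-→d7:-→d8:H3  best=H3
  + 71.0.0.0/8 (H0) depth=8
  ? 215.99.162.191  path d0:H5  best=H5
  ? 113.217.65.238  path d0:H5→d1:-→d2:-→d3:-→d4:-→d5:-→d6:-→d7:-→d8:-→d9:-→d10:-→d11:H4→d12:-  best=H4
  - 108.0.0.0/8 clear@8
  ? 113.211.135.193  path d0:H5→d1:-→d2:-→d3:-→d4:-→d5:-→d6:-→d7:-→d8:-→d9:-→d10:-→d11:H4→d12:-→d13:-→d14:-→d15:-→d16:-→d17:-→d18:-→d19:-→d20:-→d21:-→d22:-→d23:-→d24:-→d25:-→d26:-→d27:-→d28:H1  best=H1

== LOOKUPS ==
["H0","H1","H4","H3","H5","H4","H5","H3","H5","H5","H3","H5","H4","H1"]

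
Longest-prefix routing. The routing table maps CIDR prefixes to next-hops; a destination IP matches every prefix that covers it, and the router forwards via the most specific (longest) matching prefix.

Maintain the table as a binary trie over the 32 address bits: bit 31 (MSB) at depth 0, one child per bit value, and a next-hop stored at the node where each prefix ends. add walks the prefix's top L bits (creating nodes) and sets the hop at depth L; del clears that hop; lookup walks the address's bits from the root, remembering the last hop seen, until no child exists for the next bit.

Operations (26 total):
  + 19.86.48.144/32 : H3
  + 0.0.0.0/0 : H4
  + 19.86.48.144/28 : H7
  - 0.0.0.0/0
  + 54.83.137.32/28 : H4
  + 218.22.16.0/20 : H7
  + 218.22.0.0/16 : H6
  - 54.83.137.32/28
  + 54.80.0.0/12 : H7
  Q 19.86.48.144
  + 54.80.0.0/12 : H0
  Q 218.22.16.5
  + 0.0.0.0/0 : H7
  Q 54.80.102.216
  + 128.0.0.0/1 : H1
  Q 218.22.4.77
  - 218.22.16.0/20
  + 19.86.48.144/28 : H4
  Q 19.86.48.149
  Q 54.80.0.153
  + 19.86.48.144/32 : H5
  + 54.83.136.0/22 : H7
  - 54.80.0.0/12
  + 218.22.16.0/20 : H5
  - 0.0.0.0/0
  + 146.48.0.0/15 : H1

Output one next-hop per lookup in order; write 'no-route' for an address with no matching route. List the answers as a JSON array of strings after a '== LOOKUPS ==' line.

Process each operation:
  + 19.86.48.144/32 (H3) depth=32
  + 0.0.0.0/0 (H4) depth=0
  + 19.86.48.144/28 (H7) depth=28
  - 0.0.0.0/0 clear@0
  + 54.83.137.32/28 (H4) depth=28
  + 218.22.16.0/20 (H7) depth=20
  + 218.22.0.0/16 (H6) depth=16
  - 54.83.137.32/28 clear@28
  + 54.80.0.0/12 (H7) depth=12
  ? 19.86.48.144  path d0:-→d1:-→d2:-→d3:-→d4:-→d5:-→d6:-→d7:-→d8:-→d9:-→d10:-→d11:-→d12:-→d13:-→d14:-→d15:-→d16:-→d17:-→d18:-→d19:-→d20:-→d21:-→d22:-→d23:-→d24:-→d25:-→d26:-→d27:-→d28:H7→d29:-→d30:-→d31:-→d32:H3  best=H3
  + 54.80.0.0/12 (H0) depth=12
  ? 218.22.16.5  path d0:-→d1:-→d2:-→d3:-→d4:-→d5:-→d6:-→d7:-→d8:-→d9:-→d10:-→d11:-→d12:-→d13:-→d14:-→d15:-→d16:H6→d17:-→d18:-→d19:-→d20:H7  best=H7
  + 0.0.0.0/0 (H7) depth=0
  ? 54.80.102.216  path d0:H7→d1:-→d2:-→d3:-→d4:-→d5:-→d6:-→d7:-→d8:-→d9:-→d10:-→d11:-→d12:H0→d13:-→d14:-  best=H0
  + 128.0.0.0/1 (H1) depth=1
  ? 218.22.4.77  path d0:H7→d1:H1→d2:-→d3:-→d4:-→d5:-→d6:-→d7:-→d8:-→d9:-→d10:-→d11:-→d12:-→d13:-→d14:-→d15:-→d16:H6→d17:-→d18:-→d19:-  best=H6
  - 218.22.16.0/20 clear@20
  + 19.86.48.144/28 (H4) depth=28
  ? 19.86.48.149  path d0:H7→d1:-→d2:-→d3:-→d4:-→d5:-→d6:-→d7:-→d8:-→d9:-→d10:-→d11:-→d12:-→d13:-→d14:-→d15:-→d16:-→d17:-→d18:-→d19:-→d20:-→d21:-→d22:-→d23:-→d24:-→d25:-→d26:-→d27:-→d28:H4→d29:-  best=H4
  ? 54.80.0.153  path d0:H7→d1:-→d2:-→d3:-→d4:-→d5:-→d6:-→d7:-→d8:-→d9:-→d10:-→d11:-→d12:H0→d13:-→d14:-  best=H0
  + 19.86.48.144/32 (H5) depth=32
  + 54.83.136.0/22 (H7) depth=22
  - 54.80.0.0/12 clear@12
  + 218.22.16.0/20 (H5) depth=20
  - 0.0.0.0/0 clear@0
  + 146.48.0.0/15 (H1) depth=15

== LOOKUPS ==
["H3","H7","H0","H6","H4","H0"]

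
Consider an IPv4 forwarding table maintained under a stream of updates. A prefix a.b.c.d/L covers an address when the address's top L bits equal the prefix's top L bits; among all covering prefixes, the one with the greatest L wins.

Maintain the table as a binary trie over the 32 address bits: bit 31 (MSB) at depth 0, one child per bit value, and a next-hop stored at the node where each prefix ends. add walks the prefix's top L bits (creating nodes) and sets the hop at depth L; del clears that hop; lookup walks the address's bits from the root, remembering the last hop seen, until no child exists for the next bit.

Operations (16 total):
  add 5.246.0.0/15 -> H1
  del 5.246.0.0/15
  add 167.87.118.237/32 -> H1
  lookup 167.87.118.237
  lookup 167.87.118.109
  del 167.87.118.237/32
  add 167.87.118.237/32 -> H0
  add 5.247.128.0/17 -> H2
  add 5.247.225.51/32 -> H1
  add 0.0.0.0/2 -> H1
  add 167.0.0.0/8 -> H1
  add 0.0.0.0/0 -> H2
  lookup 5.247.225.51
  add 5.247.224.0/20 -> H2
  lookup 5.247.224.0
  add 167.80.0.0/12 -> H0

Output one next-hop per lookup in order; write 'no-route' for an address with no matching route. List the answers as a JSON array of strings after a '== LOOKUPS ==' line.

Apply in order:
  + 5.246.0.0/15 (H1) depth=15
  del 5.246.0.0/15 (clear depth 15)
  + 167.87.118.237/32 (H1) depth=32
  Q 167.87.118.237: descend 10100111010101110111011011101101 ; hops seen [H1] ; pick H1
  Q 167.87.118.109: descend 101001110101011101110110 ; hops seen [∅] ; pick no-route
  del 167.87.118.237/32 (clear depth 32)
  + 167.87.118.237/32 (H0) depth=32
  + 5.247.128.0/17 (H2) depth=17
  + 5.247.225.51/32 (H1) depth=32
  + 0.0.0.0/2 (H1) depth=2
  + 167.0.0.0/8 (H1) depth=8
  + 0.0.0.0/0 (H2) depth=0
  Q 5.247.225.51: descend 00000101111101111110000100110011 ; hops seen [H2,H1,H2,H1] ; pick H1
  + 5.247.224.0/20 (H2) depth=20
  Q 5.247.224.0: descend 00000101111101111110000 ; hops seen [H2,H1,H2,H2] ; pick H2
  + 167.80.0.0/12 (H0) depth=12

== LOOKUPS ==
["H1","no-route","H1","H2"]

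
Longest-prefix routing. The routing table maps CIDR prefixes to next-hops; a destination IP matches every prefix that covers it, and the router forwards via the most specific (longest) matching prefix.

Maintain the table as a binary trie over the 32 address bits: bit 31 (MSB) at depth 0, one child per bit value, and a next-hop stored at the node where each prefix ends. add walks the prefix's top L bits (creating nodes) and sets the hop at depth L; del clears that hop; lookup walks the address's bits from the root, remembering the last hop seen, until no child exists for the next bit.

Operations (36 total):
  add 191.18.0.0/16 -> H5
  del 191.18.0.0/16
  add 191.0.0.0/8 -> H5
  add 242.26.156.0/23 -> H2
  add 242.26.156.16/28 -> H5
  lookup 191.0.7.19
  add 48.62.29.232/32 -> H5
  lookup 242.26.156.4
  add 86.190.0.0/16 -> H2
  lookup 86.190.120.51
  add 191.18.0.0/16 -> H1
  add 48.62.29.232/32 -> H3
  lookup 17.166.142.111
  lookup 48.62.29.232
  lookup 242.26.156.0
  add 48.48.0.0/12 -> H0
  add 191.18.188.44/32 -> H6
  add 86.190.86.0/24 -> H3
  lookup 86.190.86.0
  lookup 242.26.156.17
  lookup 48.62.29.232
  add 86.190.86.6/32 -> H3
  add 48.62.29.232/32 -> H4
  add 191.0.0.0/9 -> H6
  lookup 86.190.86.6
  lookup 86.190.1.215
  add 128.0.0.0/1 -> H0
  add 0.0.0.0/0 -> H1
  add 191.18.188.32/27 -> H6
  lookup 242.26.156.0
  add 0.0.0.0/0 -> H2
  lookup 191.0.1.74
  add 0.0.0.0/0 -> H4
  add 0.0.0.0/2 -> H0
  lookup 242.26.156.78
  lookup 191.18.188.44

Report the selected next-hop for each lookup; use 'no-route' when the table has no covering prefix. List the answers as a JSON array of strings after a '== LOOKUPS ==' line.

Trace:
  + 191.18.0.0/16 (H5) depth=16
  del 191.18.0.0/16 (clear depth 16)
  + 191.0.0.0/8 (H5) depth=8
  + 242.26.156.0/23 (H2) depth=23
  + 242.26.156.16/28 (H5) depth=28
  ? 191.0.7.19  path d0:-→d1:-→d2:-→d3:-→d4:-→d5:-→d6:-→d7:-→d8:H5→d9:-→d10:-→d11:-  best=H5
  + 48.62.29.232/32 (H5) depth=32
  ? 242.26.156.4  path d0:-→d1:-→d2:-→d3:-→d4:-→d5:-→d6:-→d7:-→d8:-→d9:-→d10:-→d11:-→d12:-→d13:-→d14:-→d15:-→d16:-→d17:-→d18:-→d19:-→d20:-→d21:-→d22:-→d23:H2→d24:-→d25:-→d26:-→d27:-  best=H2
  + 86.190.0.0/16 (H2) depth=16
  ? 86.190.120.51  path d0:-→d1:-→d2:-→d3:-→d4:-→d5:-→d6:-→d7:-→d8:-→d9:-→d10:-→d11:-→d12:-→d13:-→d14:-→d15:-→d16:H2  best=H2
  + 191.18.0.0/16 (H1) depth=16
  + 48.62.29.232/32 (H3) depth=32
  ? 17.166.142.111  path d0:-→d1:-→d2:-  best=no-route
  ? 48.62.29.232  path d0:-→d1:-→d2:-→d3:-→d4:-→d5:-→d6:-→d7:-→d8:-→d9:-→d10:-→d11:-→d12:-→d13:-→d14:-→d15:-→d16:-→d17:-→d18:-→d19:-→d20:-→d21:-→d22:-→d23:-→d24:-→d25:-→d26:-→d27:-→d28:-→d29:-→d30:-→d31:-→d32:H3  best=H3
  ? 242.26.156.0  path d0:-→d1:-→d2:-→d3:-→d4:-→d5:-→d6:-→d7:-→d8:-→d9:-→d10:-→d11:-→d12:-→d13:-→d14:-→d15:-→d16:-→d17:-→d18:-→d19:-→d20:-→d21:-→d22:-→d23:H2→d24:-→d25:-→d26:-→d27:-  best=H2
  + 48.48.0.0/12 (H0) depth=12
  + 191.18.188.44/32 (H6) depth=32
  + 86.190.86.0/24 (H3) depth=24
  ? 86.190.86.0  path d0:-→d1:-→d2:-→d3:-→d4:-→d5:-→d6:-→d7:-→d8:-→d9:-→d10:-→d11:-→d12:-→d13:-→d14:-→d15:-→d16:H2→d17:-→d18:-→d19:-→d20:-→d21:-→d22:-→d23:-→d24:H3  best=H3
  ? 242.26.156.17  path d0:-→d1:-→d2:-→d3:-→d4:-→d5:-→d6:-→d7:-→d8:-→d9:-→d10:-→d11:-→d12:-→d13:-→d14:-→d15:-→d16:-→d17:-→d18:-→d19:-→d20:-→d21:-→d22:-→d23:H2→d24:-→d25:-→d26:-→d27:-→d28:H5  best=H5
  ? 48.62.29.232  path d0:-→d1:-→d2:-→d3:-→d4:-→d5:-→d6:-→d7:-→d8:-→d9:-→d10:-→d11:-→d12:H0→d13:-→d14:-→d15:-→d16:-→d17:-→d18:-→d19:-→d20:-→d21:-→d22:-→d23:-→d24:-→d25:-→d26:-→d27:-→d28:-→d29:-→d30:-→d31:-→d32:H3  best=H3
  + 86.190.86.6/32 (H3) depth=32
  + 48.62.29.232/32 (H4) depth=32
  + 191.0.0.0/9 (H6) depth=9
  ? 86.190.86.6  path d0:-→d1:-→d2:-→d3:-→d4:-→d5:-→d6:-→d7:-→d8:-→d9:-→d10:-→d11:-→d12:-→d13:-→d14:-→d15:-→d16:H2→d17:-→d18:-→d19:-→d20:-→d21:-→d22:-→d23:-→d24:H3→d25:-→d26:-→d27:-→d28:-→d29:-→d30:-→d31:-→d32:H3  best=H3
  ? 86.190.1.215  path d0:-→d1:-→d2:-→d3:-→d4:-→d5:-→d6:-→d7:-→d8:-→d9:-→d10:-→d11:-→d12:-→d13:-→d14:-→d15:-→d16:H2→d17:-  best=H2
  + 128.0.0.0/1 (H0) depth=1
  + 0.0.0.0/0 (H1) depth=0
  + 191.18.188.32/27 (H6) depth=27
  ? 242.26.156.0  path d0:H1→d1:H0→d2:-→d3:-→d4:-→d5:-→d6:-→d7:-→d8:-→d9:-→d10:-→d11:-→d12:-→d13:-→d14:-→d15:-→d16:-→d17:-→d18:-→d19:-→d20:-→d21:-→d22:-→d23:H2→d24:-→d25:-→d26:-→d27:-  best=H2
  + 0.0.0.0/0 (H2) depth=0
  ? 191.0.1.74  path d0:H2→d1:H0→d2:-→d3:-→d4:-→d5:-→d6:-→d7:-→d8:H5→d9:H6→d10:-→d11:-  best=H6
  + 0.0.0.0/0 (H4) depth=0
  + 0.0.0.0/2 (H0) depth=2
  ? 242.26.156.78  path d0:H4→d1:H0→d2:-→d3:-→d4:-→d5:-→d6:-→d7:-→d8:-→d9:-→d10:-→d11:-→d12:-→d13:-→d14:-→d15:-→d16:-→d17:-→d18:-→d19:-→d20:-→d21:-→d22:-→d23:H2→d24:-→d25:-  best=H2
  ? 191.18.188.44  path d0:H4→d1:H0→d2:-→d3:-→d4:-→d5:-→d6:-→d7:-→d8:H5→d9:H6→d10:-→d11:-→d12:-→d13:-→d14:-→d15:-→d16:H1→d17:-→d18:-→d19:-→d20:-→d21:-→d22:-→d23:-→d24:-→d25:-→d26:-→d27:H6→d28:-→d29:-→d30:-→d31:-→d32:H6  best=H6

== LOOKUPS ==
["H5","H2","H2","no-route","H3","H2","H3","H5","H3","H3","H2","H2","H6","H2","H6"]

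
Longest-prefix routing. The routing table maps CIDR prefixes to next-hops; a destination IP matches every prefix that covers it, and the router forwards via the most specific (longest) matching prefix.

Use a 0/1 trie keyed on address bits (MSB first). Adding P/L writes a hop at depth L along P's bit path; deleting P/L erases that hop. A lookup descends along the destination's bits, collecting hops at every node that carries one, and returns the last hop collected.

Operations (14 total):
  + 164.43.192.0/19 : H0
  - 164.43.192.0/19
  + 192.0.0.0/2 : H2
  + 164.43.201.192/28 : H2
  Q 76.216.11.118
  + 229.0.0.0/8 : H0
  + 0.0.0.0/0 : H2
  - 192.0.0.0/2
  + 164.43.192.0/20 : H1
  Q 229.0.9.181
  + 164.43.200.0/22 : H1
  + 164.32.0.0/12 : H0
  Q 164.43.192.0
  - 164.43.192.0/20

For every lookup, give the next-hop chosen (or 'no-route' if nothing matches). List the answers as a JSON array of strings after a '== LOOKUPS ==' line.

Apply in order:
  + 164.43.192.0/19 (H0) depth=19
  - 164.43.192.0/19 clear@19
  + 192.0.0.0/2 (H2) depth=2
  + 164.43.201.192/28 (H2) depth=28
  ? 76.216.11.118  path d0:-  best=no-route
  + 229.0.0.0/8 (H0) depth=8
  + 0.0.0.0/0 (H2) depth=0
  - 192.0.0.0/2 clear@2
  + 164.43.192.0/20 (H1) depth=20
  ? 229.0.9.181  path d0:H2→d1:-→d2:-→d3:-→d4:-→d5:-→d6:-→d7:-→d8:H0  best=H0
  + 164.43.200.0/22 (H1) depth=22
  + 164.32.0.0/12 (H0) depth=12
  ? 164.43.192.0  path d0:H2→d1:-→d2:-→d3:-→d4:-→d5:-→d6:-→d7:-→d8:-→d9:-→d10:-→d11:-→d12:H0→d13:-→d14:-→d15:-→d16:-→d17:-→d18:-→d19:-→d20:H1  best=H1
  - 164.43.192.0/20 clear@20

== LOOKUPS ==
["no-route","H0","H1"]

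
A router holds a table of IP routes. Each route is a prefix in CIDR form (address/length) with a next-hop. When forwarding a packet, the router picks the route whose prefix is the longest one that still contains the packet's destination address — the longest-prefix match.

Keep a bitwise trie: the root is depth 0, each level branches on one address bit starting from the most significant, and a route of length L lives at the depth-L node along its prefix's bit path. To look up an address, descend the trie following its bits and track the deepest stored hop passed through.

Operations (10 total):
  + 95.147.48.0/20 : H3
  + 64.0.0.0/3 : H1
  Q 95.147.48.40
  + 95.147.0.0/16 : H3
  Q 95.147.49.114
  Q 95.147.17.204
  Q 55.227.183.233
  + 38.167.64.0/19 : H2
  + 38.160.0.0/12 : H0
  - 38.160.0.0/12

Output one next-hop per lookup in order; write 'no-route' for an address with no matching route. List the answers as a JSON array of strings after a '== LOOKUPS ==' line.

Process each operation:
  + 95.147.48.0/20 (H3) depth=20
  + 64.0.0.0/3 (H1) depth=3
  ? 95.147.48.40  path d0:-→d1:-→d2:-→d3:H1→d4:-→d5:-→d6:-→d7:-→d8:-→d9:-→d10:-→d11:-→d12:-→d13:-→d14:-→d15:-→d16:-→d17:-→d18:-→d19:-→d20:H3  best=H3
  + 95.147.0.0/16 (H3) depth=16
  ? 95.147.49.114  path d0:-→d1:-→d2:-→d3:H1→d4:-→d5:-→d6:-→d7:-→d8:-→d9:-→d10:-→d11:-→d12:-→d13:-→d14:-→d15:-→d16:H3→d17:-→d18:-→d19:-→d20:H3  best=H3
  ? 95.147.17.204  path d0:-→d1:-→d2:-→d3:H1→d4:-→d5:-→d6:-→d7:-→d8:-→d9:-→d10:-→d11:-→d12:-→d13:-→d14:-→d15:-→d16:H3→d17:-→d18:-  best=H3
  ? 55.227.183.233  path d0:-→d1:-  best=no-route
  + 38.167.64.0/19 (H2) depth=19
  + 38.160.0.0/12 (H0) depth=12
  - 38.160.0.0/12 clear@12

== LOOKUPS ==
["H3","H3","H3","no-route"]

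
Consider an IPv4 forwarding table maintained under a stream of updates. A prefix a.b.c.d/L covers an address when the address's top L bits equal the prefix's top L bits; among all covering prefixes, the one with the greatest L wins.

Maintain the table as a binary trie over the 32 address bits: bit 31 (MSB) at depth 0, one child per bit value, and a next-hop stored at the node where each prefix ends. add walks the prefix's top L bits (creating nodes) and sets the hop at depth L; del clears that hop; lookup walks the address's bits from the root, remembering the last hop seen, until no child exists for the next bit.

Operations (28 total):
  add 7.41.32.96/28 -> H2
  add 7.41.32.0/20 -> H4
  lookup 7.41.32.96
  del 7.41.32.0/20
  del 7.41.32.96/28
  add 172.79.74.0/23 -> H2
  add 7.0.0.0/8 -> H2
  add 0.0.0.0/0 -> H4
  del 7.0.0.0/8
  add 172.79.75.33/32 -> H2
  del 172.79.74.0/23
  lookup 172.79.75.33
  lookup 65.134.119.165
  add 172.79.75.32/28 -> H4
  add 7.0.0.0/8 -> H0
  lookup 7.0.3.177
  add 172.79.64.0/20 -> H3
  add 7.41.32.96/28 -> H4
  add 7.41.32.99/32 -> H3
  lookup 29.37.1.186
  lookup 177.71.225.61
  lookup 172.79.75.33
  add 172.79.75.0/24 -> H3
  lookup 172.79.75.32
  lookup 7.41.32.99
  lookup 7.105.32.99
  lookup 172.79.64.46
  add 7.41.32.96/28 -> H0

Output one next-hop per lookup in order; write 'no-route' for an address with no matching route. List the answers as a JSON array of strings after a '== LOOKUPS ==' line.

Process each operation:
  + 7.41.32.96/28 (H2) depth=28
  + 7.41.32.0/20 (H4) depth=20
  lookup 7.41.32.96: bits 0000011100101001001000000110 walk d0:-→d1:-→d2:-→d3:-→d4:-→d5:-→d6:-→d7:-→d8:-→d9:-→d10:-→d11:-→d12:-→d13:-→d14:-→d15:-→d16:-→d17:-→d18:-→d19:-→d20:H4→d21:-→d22:-→d23:-→d24:-→d25:-→d26:-→d27:-→d28:H2 -> H2
  - 7.41.32.0/20 clear@20
  - 7.41.32.96/28 clear@28
  + 172.79.74.0/23 (H2) depth=23
  + 7.0.0.0/8 (H2) depth=8
  + 0.0.0.0/0 (H4) depth=0
  - 7.0.0.0/8 clear@8
  + 172.79.75.33/32 (H2) depth=32
  - 172.79.74.0/23 clear@23
  lookup 172.79.75.33: bits 10101100010011110100101100100001 walk d0:H4→d1:-→d2:-→d3:-→d4:-→d5:-→d6:-→d7:-→d8:-→d9:-→d10:-→d11:-→d12:-→d13:-→d14:-→d15:-→d16:-→d17:-→d18:-→d19:-→d20:-→d21:-→d22:-→d23:-→d24:-→d25:-→d26:-→d27:-→d28:-→d29:-→d30:-→d31:-→d32:H2 -> H2
  lookup 65.134.119.165: bits 0 walk d0:H4→d1:- -> H4
  + 172.79.75.32/28 (H4) depth=28
  + 7.0.0.0/8 (H0) depth=8
  lookup 7.0.3.177: bits 0000011100 walk d0:H4→d1:-→d2:-→d3:-→d4:-→d5:-→d6:-→d7:-→d8:H0→d9:-→d10:- -> H0
  + 172.79.64.0/20 (H3) depth=20
  + 7.41.32.96/28 (H4) depth=28
  + 7.41.32.99/32 (H3) depth=32
  lookup 29.37.1.186: bits 000 walk d0:H4→d1:-→d2:-→d3:- -> H4
  lookup 177.71.225.61: bits 101 walk d0:H4→d1:-→d2:-→d3:- -> H4
  lookup 172.79.75.33: bits 10101100010011110100101100100001 walk d0:H4→d1:-→d2:-→d3:-→d4:-→d5:-→d6:-→d7:-→d8:-→d9:-→d10:-→d11:-→d12:-→d13:-→d14:-→d15:-→d16:-→d17:-→d18:-→d19:-→d20:H3→d21:-→d22:-→d23:-→d24:-→d25:-→d26:-→d27:-→d28:H4→d29:-→d30:-→d31:-→d32:H2 -> H2
  + 172.79.75.0/24 (H3) depth=24
  lookup 172.79.75.32: bits 1010110001001111010010110010000 walk d0:H4→d1:-→d2:-→d3:-→d4:-→d5:-→d6:-→d7:-→d8:-→d9:-→d10:-→d11:-→d12:-→d13:-→d14:-→d15:-→d16:-→d17:-→d18:-→d19:-→d20:H3→d21:-→d22:-→d23:-→d24:H3→d25:-→d26:-→d27:-→d28:H4→d29:-→d30:-→d31:- -> H4
  lookup 7.41.32.99: bits 00000111001010010010000001100011 walk d0:H4→d1:-→d2:-→d3:-→d4:-→d5:-→d6:-→d7:-→d8:H0→d9:-→d10:-→d11:-→d12:-→d13:-→d14:-→d15:-→d16:-→d17:-→d18:-→d19:-→d20:-→d21:-→d22:-→d23:-→d24:-→d25:-→d26:-→d27:-→d28:H4→d29:-→d30:-→d31:-→d32:H3 -> H3
  lookup 7.105.32.99: bits 000001110 walk d0:H4→d1:-→d2:-→d3:-→d4:-→d5:-→d6:-→d7:-→d8:H0→d9:- -> H0
  lookup 172.79.64.46: bits 10101100010011110100 walk d0:H4→d1:-→d2:-→d3:-→d4:-→d5:-→d6:-→d7:-→d8:-→d9:-→d10:-→d11:-→d12:-→d13:-→d14:-→d15:-→d16:-→d17:-→d18:-→d19:-→d20:H3 -> H3
  + 7.41.32.96/28 (H0) depth=28

== LOOKUPS ==
["H2","H2","H4","H0","H4","H4","H2","H4","H3","H0","H3"]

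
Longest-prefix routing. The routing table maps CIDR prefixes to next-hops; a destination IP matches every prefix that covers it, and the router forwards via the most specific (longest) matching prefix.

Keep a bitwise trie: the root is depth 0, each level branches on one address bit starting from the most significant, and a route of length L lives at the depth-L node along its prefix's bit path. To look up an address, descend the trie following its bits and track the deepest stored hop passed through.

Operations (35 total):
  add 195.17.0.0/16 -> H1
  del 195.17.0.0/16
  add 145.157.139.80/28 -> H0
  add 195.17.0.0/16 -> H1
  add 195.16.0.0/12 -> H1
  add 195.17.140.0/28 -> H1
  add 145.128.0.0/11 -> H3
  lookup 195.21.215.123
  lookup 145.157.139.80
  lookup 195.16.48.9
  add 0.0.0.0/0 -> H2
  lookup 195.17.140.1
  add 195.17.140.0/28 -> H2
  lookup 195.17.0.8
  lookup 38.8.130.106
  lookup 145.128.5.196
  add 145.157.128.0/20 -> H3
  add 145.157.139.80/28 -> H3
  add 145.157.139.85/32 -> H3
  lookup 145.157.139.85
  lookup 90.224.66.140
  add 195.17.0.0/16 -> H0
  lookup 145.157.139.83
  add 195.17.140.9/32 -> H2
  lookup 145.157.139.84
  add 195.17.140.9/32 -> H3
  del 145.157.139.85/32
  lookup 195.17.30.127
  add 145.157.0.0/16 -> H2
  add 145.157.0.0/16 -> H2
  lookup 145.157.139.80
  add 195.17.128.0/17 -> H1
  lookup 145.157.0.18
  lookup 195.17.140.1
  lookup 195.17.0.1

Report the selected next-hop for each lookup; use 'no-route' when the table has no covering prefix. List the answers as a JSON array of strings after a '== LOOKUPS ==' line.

Trace:
  + 195.17.0.0/16 (H1) depth=16
  del 195.17.0.0/16 (clear depth 16)
  + 145.157.139.80/28 (H0) depth=28
  + 195.17.0.0/16 (H1) depth=16
  + 195.16.0.0/12 (H1) depth=12
  + 195.17.140.0/28 (H1) depth=28
  + 145.128.0.0/11 (H3) depth=11
  ? 195.21.215.123  path d0:-→d1:-→d2:-→d3:-→d4:-→d5:-→d6:-→d7:-→d8:-→d9:-→d10:-→d11:-→d12:H1→d13:-  best=H1
  ? 145.157.139.80  path d0:-→d1:-→d2:-→d3:-→d4:-→d5:-→d6:-→d7:-→d8:-→d9:-→d10:-→d11:H3→d12:-→d13:-→d14:-→d15:-→d16:-→d17:-→d18:-→d19:-→d20:-→d21:-→d22:-→d23:-→d24:-→d25:-→d26:-→d27:-→d28:H0  best=H0
  ? 195.16.48.9  path d0:-→d1:-→d2:-→d3:-→d4:-→d5:-→d6:-→d7:-→d8:-→d9:-→d10:-→d11:-→d12:H1→d13:-→d14:-→d15:-  best=H1
  + 0.0.0.0/0 (H2) depth=0
  ? 195.17.140.1  path d0:H2→d1:-→d2:-→d3:-→d4:-→d5:-→d6:-→d7:-→d8:-→d9:-→d10:-→d11:-→d12:H1→d13:-→d14:-→d15:-→d16:H1→d17:-→d18:-→d19:-→d20:-→d21:-→d22:-→d23:-→d24:-→d25:-→d26:-→d27:-→d28:H1  best=H1
  + 195.17.140.0/28 (H2) depth=28
  ? 195.17.0.8  path d0:H2→d1:-→d2:-→d3:-→d4:-→d5:-→d6:-→d7:-→d8:-→d9:-→d10:-→d11:-→d12:H1→d13:-→d14:-→d15:-→d16:H1  best=H1
  ? 38.8.130.106  path d0:H2  best=H2
  ? 145.128.5.196  path d0:H2→d1:-→d2:-→d3:-→d4:-→d5:-→d6:-→d7:-→d8:-→d9:-→d10:-→d11:H3  best=H3
  + 145.157.128.0/20 (H3) depth=20
  + 145.157.139.80/28 (H3) depth=28
  + 145.157.139.85/32 (H3) depth=32
  ? 145.157.139.85  path d0:H2→d1:-→d2:-→d3:-→d4:-→d5:-→d6:-→d7:-→d8:-→d9:-→d10:-→d11:H3→d12:-→d13:-→d14:-→d15:-→d16:-→d17:-→d18:-→d19:-→d20:H3→d21:-→d22:-→d23:-→d24:-→d25:-→d26:-→d27:-→d28:H3→d29:-→d30:-→d31:-→d32:H3  best=H3
  ? 90.224.66.140  path d0:H2  best=H2
  + 195.17.0.0/16 (H0) depth=16
  ? 145.157.139.83  path d0:H2→d1:-→d2:-→d3:-→d4:-→d5:-→d6:-→d7:-→d8:-→d9:-→d10:-→d11:H3→d12:-→d13:-→d14:-→d15:-→d16:-→d17:-→d18:-→d19:-→d20:H3→d21:-→d22:-→d23:-→d24:-→d25:-→d26:-→d27:-→d28:H3→d29:-  best=H3
  + 195.17.140.9/32 (H2) depth=32
  ? 145.157.139.84  path d0:H2→d1:-→d2:-→d3:-→d4:-→d5:-→d6:-→d7:-→d8:-→d9:-→d10:-→d11:H3→d12:-→d13:-→d14:-→d15:-→d16:-→d17:-→d18:-→d19:-→d20:H3→d21:-→d22:-→d23:-→d24:-→d25:-→d26:-→d27:-→d28:H3→d29:-→d30:-→d31:-  best=H3
  + 195.17.140.9/32 (H3) depth=32
  del 145.157.139.85/32 (clear depth 32)
  ? 195.17.30.127  path d0:H2→d1:-→d2:-→d3:-→d4:-→d5:-→d6:-→d7:-→d8:-→d9:-→d10:-→d11:-→d12:H1→d13:-→d14:-→d15:-→d16:H0  best=H0
  + 145.157.0.0/16 (H2) depth=16
  + 145.157.0.0/16 (H2) depth=16
  ? 145.157.139.80  path d0:H2→d1:-→d2:-→d3:-→d4:-→d5:-→d6:-→d7:-→d8:-→d9:-→d10:-→d11:H3→d12:-→d13:-→d14:-→d15:-→d16:H2→d17:-→d18:-→d19:-→d20:H3→d21:-→d22:-→d23:-→d24:-→d25:-→d26:-→d27:-→d28:H3→d29:-  best=H3
  + 195.17.128.0/17 (H1) depth=17
  ? 145.157.0.18  path d0:H2→d1:-→d2:-→d3:-→d4:-→d5:-→d6:-→d7:-→d8:-→d9:-→d10:-→d11:H3→d12:-→d13:-→d14:-→d15:-→d16:H2  best=H2
  ? 195.17.140.1  path d0:H2→d1:-→d2:-→d3:-→d4:-→d5:-→d6:-→d7:-→d8:-→d9:-→d10:-→d11:-→d12:H1→d13:-→d14:-→d15:-→d16:H0→d17:H1→d18:-→d19:-→d20:-→d21:-→d22:-→d23:-→d24:-→d25:-→d26:-→d27:-→d28:H2  best=H2
  ? 195.17.0.1  path d0:H2→d1:-→d2:-→d3:-→d4:-→d5:-→d6:-→d7:-→d8:-→d9:-→d10:-→d11:-→d12:H1→d13:-→d14:-→d15:-→d16:H0  best=H0

== LOOKUPS ==
["H1","H0","H1","H1","H1","H2","H3","H3","H2","H3","H3","H0","H3","H2","H2","H0"]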